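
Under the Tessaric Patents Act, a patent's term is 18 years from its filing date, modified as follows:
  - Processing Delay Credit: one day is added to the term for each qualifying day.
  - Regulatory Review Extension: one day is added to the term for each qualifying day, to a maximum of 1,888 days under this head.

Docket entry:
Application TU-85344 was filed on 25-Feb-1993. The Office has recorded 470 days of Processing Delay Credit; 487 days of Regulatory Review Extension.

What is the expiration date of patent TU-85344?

Base term: filing date + 18 years → 25 February 2011.
Processing Delay Credit: +470 days → 9 June 2012.
Regulatory Review Extension: 487 days (within the 1888-day cap) → +487 days → 9 October 2013.

2013-10-09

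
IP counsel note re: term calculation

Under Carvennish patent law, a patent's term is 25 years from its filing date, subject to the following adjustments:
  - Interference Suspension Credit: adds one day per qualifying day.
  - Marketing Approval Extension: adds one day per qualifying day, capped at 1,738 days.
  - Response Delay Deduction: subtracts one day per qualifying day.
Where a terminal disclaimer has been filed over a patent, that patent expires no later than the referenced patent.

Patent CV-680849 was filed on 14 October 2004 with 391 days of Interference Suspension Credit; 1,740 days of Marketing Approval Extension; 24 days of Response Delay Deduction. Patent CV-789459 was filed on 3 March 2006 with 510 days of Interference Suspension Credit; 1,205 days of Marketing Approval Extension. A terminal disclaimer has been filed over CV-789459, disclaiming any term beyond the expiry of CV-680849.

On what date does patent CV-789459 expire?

July 20, 2035

Natural term of CV-789459:
  Base: filing + 25 years → 3 March 2031.
  Interference Suspension Credit: +510 days → 25 July 2032.
  Marketing Approval Extension: 1205 days (within the 1738-day cap) → +1205 days → 12 November 2035.
Expiry of referenced patent CV-680849:
  Base: filing + 25 years → 14 October 2029.
  Interference Suspension Credit: +391 days → 9 November 2030.
  Marketing Approval Extension: 1740 days claimed exceeds the 1738-day cap, so +1738 days → 13 August 2035.
  Response Delay Deduction: −24 days → 20 July 2035.
Terminal disclaimer: CV-789459 expires on the earlier of 12 November 2035 and 20 July 2035.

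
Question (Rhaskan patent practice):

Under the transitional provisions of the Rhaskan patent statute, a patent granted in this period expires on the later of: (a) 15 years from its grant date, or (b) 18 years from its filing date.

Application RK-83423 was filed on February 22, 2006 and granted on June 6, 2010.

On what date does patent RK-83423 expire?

(a) grant + 15 years → 6 June 2025.
(b) filing + 18 years → 22 February 2024.
Later of the two: 6 June 2025.

2025-06-06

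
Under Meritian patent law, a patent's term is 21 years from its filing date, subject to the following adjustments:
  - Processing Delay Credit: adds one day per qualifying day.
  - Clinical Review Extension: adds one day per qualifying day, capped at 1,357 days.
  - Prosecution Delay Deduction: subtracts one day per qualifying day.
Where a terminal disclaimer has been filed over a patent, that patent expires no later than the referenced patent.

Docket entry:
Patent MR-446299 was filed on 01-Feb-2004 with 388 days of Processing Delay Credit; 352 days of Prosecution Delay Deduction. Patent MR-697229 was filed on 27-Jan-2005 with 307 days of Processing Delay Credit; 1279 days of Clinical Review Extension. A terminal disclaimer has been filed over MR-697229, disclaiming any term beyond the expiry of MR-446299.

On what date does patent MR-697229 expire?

March 9, 2025

Natural term of MR-697229:
  Base: filing + 21 years → 27 January 2026.
  Processing Delay Credit: +307 days → 30 November 2026.
  Clinical Review Extension: 1279 days (within the 1357-day cap) → +1279 days → 1 June 2030.
Expiry of referenced patent MR-446299:
  Base: filing + 21 years → 1 February 2025.
  Processing Delay Credit: +388 days → 24 February 2026.
  Prosecution Delay Deduction: −352 days → 9 March 2025.
Terminal disclaimer: MR-697229 expires on the earlier of 1 June 2030 and 9 March 2025.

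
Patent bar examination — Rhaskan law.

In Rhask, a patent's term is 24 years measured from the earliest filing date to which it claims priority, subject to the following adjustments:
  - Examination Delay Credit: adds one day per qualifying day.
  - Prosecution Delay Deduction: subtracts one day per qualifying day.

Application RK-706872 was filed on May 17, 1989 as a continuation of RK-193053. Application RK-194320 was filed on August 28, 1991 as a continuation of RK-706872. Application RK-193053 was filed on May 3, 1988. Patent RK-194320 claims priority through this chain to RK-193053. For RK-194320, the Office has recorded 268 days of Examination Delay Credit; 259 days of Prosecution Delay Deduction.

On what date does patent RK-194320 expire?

May 12, 2012

Earliest priority filing: 3 May 1988.
Base term: 3 May 1988 + 24 years → 3 May 2012.
Examination Delay Credit: +268 days → 26 January 2013.
Prosecution Delay Deduction: −259 days → 12 May 2012.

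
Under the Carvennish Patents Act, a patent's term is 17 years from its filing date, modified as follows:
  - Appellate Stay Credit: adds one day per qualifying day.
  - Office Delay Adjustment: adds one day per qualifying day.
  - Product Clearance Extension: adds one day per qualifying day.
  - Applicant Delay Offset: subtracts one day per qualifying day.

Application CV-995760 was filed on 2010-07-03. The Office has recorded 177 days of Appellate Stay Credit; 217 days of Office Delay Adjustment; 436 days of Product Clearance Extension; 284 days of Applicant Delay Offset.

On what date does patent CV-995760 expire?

Base term: filing date + 17 years → 3 July 2027.
Appellate Stay Credit: +177 days → 27 December 2027.
Office Delay Adjustment: +217 days → 31 July 2028.
Product Clearance Extension: +436 days → 10 October 2029.
Applicant Delay Offset: −284 days → 30 December 2028.

December 30, 2028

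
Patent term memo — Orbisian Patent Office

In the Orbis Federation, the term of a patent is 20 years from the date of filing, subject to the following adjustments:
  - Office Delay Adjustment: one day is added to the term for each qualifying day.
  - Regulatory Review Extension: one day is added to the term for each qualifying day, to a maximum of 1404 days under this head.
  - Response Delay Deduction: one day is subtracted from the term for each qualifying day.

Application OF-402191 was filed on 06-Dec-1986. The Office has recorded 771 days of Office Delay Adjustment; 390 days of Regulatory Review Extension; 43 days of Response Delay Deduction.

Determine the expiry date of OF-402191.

2009-12-28

Base term: filing date + 20 years → 6 December 2006.
Office Delay Adjustment: +771 days → 15 January 2009.
Regulatory Review Extension: 390 days (within the 1404-day cap) → +390 days → 9 February 2010.
Response Delay Deduction: −43 days → 28 December 2009.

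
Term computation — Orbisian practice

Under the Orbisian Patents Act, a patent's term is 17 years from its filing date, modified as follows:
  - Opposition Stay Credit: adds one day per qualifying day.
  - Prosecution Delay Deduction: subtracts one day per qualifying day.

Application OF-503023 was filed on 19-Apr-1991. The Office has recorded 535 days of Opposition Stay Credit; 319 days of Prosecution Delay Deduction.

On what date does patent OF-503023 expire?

2008-11-21

Base term: filing date + 17 years → 19 April 2008.
Opposition Stay Credit: +535 days → 6 October 2009.
Prosecution Delay Deduction: −319 days → 21 November 2008.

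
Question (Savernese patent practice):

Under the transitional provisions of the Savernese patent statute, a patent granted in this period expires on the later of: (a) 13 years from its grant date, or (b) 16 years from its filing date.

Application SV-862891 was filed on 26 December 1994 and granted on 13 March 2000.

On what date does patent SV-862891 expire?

March 13, 2013

(a) grant + 13 years → 13 March 2013.
(b) filing + 16 years → 26 December 2010.
Later of the two: 13 March 2013.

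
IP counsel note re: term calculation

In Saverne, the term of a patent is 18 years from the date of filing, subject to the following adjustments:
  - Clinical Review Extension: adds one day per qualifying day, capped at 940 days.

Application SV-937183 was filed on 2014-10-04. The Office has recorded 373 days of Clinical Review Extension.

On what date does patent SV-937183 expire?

October 12, 2033

Base term: filing date + 18 years → 4 October 2032.
Clinical Review Extension: 373 days (within the 940-day cap) → +373 days → 12 October 2033.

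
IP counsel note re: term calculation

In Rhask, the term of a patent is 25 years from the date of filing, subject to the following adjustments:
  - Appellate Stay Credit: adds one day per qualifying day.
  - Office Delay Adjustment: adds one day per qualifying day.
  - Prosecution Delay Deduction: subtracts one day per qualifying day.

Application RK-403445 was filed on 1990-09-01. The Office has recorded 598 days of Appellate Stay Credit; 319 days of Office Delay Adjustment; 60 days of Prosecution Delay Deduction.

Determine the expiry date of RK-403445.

Base term: filing date + 25 years → 1 September 2015.
Appellate Stay Credit: +598 days → 21 April 2017.
Office Delay Adjustment: +319 days → 6 March 2018.
Prosecution Delay Deduction: −60 days → 5 January 2018.

January 5, 2018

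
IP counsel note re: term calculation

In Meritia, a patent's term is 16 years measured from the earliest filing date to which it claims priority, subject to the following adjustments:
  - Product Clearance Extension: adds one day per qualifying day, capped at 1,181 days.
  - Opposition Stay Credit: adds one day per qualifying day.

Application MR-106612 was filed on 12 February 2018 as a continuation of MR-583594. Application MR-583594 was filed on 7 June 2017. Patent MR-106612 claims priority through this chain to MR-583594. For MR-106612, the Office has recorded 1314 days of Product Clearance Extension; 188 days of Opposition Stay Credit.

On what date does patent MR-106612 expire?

March 7, 2037

Earliest priority filing: 7 June 2017.
Base term: 7 June 2017 + 16 years → 7 June 2033.
Product Clearance Extension: 1314 days claimed exceeds the 1181-day cap, so +1181 days → 31 August 2036.
Opposition Stay Credit: +188 days → 7 March 2037.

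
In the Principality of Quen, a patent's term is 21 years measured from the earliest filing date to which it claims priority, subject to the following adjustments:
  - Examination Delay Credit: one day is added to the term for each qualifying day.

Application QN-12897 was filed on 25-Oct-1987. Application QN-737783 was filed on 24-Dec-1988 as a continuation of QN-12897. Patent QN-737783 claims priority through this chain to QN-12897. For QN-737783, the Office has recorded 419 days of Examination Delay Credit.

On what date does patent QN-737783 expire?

Earliest priority filing: 25 October 1987.
Base term: 25 October 1987 + 21 years → 25 October 2008.
Examination Delay Credit: +419 days → 18 December 2009.

2009-12-18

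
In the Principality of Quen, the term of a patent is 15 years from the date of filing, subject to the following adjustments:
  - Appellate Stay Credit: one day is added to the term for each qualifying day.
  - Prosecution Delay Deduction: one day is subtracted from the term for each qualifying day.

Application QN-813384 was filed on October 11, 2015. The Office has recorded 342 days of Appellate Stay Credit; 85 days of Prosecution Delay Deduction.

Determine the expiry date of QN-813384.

June 25, 2031

Base term: filing date + 15 years → 11 October 2030.
Appellate Stay Credit: +342 days → 18 September 2031.
Prosecution Delay Deduction: −85 days → 25 June 2031.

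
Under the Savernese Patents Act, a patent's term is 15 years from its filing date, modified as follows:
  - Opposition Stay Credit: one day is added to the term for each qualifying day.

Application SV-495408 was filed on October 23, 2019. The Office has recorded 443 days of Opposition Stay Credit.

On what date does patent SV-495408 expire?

2036-01-09

Base term: filing date + 15 years → 23 October 2034.
Opposition Stay Credit: +443 days → 9 January 2036.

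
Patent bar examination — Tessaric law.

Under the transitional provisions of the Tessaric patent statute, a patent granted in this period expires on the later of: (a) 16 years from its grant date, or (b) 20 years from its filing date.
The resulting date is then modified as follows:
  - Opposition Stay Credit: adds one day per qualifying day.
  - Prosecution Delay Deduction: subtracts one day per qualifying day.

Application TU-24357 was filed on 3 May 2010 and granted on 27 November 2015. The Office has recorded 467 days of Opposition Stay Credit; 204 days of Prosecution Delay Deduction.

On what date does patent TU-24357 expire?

2032-08-16

(a) grant + 16 years → 27 November 2031.
(b) filing + 20 years → 3 May 2030.
Later of the two: 27 November 2031.
Opposition Stay Credit: +467 days → 8 March 2033.
Prosecution Delay Deduction: −204 days → 16 August 2032.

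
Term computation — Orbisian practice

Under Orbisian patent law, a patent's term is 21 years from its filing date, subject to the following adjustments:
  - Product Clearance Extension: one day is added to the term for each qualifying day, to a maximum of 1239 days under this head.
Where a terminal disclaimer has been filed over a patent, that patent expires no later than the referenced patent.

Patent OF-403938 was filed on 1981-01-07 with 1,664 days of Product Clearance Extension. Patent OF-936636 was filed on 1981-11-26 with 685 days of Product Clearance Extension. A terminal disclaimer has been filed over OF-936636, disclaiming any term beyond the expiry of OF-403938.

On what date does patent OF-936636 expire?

Natural term of OF-936636:
  Base: filing + 21 years → 26 November 2002.
  Product Clearance Extension: 685 days (within the 1239-day cap) → +685 days → 11 October 2004.
Expiry of referenced patent OF-403938:
  Base: filing + 21 years → 7 January 2002.
  Product Clearance Extension: 1664 days claimed exceeds the 1239-day cap, so +1239 days → 30 May 2005.
Terminal disclaimer: OF-936636 expires on the earlier of 11 October 2004 and 30 May 2005.

2004-10-11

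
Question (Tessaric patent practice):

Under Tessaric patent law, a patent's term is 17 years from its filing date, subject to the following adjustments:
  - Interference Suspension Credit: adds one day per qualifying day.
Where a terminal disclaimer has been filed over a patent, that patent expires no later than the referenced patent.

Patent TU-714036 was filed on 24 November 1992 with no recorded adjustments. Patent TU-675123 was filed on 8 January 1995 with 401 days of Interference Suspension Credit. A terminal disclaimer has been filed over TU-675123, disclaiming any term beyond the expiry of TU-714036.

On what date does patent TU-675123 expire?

Natural term of TU-675123:
  Base: filing + 17 years → 8 January 2012.
  Interference Suspension Credit: +401 days → 12 February 2013.
Expiry of referenced patent TU-714036:
  Base: filing + 17 years → 24 November 2009.
Terminal disclaimer: TU-675123 expires on the earlier of 12 February 2013 and 24 November 2009.

2009-11-24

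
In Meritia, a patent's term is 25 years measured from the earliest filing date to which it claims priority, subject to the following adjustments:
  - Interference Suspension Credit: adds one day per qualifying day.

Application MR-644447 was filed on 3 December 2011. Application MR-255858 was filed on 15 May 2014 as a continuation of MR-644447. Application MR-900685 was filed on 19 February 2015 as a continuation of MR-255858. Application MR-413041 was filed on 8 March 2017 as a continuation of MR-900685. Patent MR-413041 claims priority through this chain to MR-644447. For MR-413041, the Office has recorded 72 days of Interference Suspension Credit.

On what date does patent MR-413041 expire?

Earliest priority filing: 3 December 2011.
Base term: 3 December 2011 + 25 years → 3 December 2036.
Interference Suspension Credit: +72 days → 13 February 2037.

2037-02-13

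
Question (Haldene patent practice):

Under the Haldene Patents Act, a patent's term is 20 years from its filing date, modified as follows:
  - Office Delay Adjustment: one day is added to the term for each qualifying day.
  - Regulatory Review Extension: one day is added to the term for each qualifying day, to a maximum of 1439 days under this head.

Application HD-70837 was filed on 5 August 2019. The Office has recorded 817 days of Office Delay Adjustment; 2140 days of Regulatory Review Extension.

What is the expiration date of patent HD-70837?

2045-10-08

Base term: filing date + 20 years → 5 August 2039.
Office Delay Adjustment: +817 days → 30 October 2041.
Regulatory Review Extension: 2140 days claimed exceeds the 1439-day cap, so +1439 days → 8 October 2045.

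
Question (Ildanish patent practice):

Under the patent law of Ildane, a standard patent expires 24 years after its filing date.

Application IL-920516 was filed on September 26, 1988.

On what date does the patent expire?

September 26, 2012

Filing date + 24 years → 26 September 2012.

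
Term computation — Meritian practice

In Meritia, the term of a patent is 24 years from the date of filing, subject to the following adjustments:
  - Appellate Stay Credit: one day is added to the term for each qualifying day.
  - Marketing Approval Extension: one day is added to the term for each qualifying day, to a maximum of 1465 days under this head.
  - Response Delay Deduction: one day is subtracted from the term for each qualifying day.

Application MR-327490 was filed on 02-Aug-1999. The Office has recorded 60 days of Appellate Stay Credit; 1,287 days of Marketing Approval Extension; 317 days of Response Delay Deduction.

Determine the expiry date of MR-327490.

Base term: filing date + 24 years → 2 August 2023.
Appellate Stay Credit: +60 days → 1 October 2023.
Marketing Approval Extension: 1287 days (within the 1465-day cap) → +1287 days → 10 April 2027.
Response Delay Deduction: −317 days → 28 May 2026.

May 28, 2026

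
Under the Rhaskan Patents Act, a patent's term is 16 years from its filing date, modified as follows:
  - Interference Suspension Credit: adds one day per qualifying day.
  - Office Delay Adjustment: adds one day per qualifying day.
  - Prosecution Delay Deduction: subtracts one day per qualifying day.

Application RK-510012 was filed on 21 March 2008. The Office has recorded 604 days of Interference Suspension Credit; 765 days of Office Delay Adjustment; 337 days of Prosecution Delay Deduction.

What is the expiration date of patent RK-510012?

2027-01-17

Base term: filing date + 16 years → 21 March 2024.
Interference Suspension Credit: +604 days → 15 November 2025.
Office Delay Adjustment: +765 days → 20 December 2027.
Prosecution Delay Deduction: −337 days → 17 January 2027.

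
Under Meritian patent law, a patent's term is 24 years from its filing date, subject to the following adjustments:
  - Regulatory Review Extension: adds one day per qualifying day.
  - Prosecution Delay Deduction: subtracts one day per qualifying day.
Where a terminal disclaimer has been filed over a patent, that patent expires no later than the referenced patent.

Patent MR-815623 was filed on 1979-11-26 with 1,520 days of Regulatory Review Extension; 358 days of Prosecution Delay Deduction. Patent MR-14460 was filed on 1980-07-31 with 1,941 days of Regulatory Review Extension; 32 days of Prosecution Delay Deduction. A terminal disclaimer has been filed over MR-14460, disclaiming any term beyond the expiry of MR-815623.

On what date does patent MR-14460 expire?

January 31, 2007

Natural term of MR-14460:
  Base: filing + 24 years → 31 July 2004.
  Regulatory Review Extension: +1941 days → 23 November 2009.
  Prosecution Delay Deduction: −32 days → 22 October 2009.
Expiry of referenced patent MR-815623:
  Base: filing + 24 years → 26 November 2003.
  Regulatory Review Extension: +1520 days → 24 January 2008.
  Prosecution Delay Deduction: −358 days → 31 January 2007.
Terminal disclaimer: MR-14460 expires on the earlier of 22 October 2009 and 31 January 2007.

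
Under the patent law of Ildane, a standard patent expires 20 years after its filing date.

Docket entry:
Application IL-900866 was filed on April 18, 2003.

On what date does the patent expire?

Filing date + 20 years → 18 April 2023.

April 18, 2023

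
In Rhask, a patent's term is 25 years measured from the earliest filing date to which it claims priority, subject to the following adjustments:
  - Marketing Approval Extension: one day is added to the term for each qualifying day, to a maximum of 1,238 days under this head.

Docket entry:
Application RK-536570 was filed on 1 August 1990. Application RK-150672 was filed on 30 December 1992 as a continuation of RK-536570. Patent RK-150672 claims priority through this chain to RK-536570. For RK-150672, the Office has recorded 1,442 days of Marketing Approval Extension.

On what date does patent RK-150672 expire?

2018-12-21

Earliest priority filing: 1 August 1990.
Base term: 1 August 1990 + 25 years → 1 August 2015.
Marketing Approval Extension: 1442 days claimed exceeds the 1238-day cap, so +1238 days → 21 December 2018.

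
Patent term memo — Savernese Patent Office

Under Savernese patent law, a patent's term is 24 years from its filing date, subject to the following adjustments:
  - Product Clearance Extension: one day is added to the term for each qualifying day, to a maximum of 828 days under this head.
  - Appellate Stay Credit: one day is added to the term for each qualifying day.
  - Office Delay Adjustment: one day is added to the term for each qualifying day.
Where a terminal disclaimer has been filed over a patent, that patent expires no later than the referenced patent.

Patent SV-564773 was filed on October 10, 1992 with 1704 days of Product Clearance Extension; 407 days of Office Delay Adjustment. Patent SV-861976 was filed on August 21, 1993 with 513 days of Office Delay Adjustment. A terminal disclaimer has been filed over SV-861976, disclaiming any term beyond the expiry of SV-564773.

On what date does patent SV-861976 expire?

Natural term of SV-861976:
  Base: filing + 24 years → 21 August 2017.
  Office Delay Adjustment: +513 days → 16 January 2019.
Expiry of referenced patent SV-564773:
  Base: filing + 24 years → 10 October 2016.
  Product Clearance Extension: 1704 days claimed exceeds the 828-day cap, so +828 days → 16 January 2019.
  Office Delay Adjustment: +407 days → 27 February 2020.
Terminal disclaimer: SV-861976 expires on the earlier of 16 January 2019 and 27 February 2020.

January 16, 2019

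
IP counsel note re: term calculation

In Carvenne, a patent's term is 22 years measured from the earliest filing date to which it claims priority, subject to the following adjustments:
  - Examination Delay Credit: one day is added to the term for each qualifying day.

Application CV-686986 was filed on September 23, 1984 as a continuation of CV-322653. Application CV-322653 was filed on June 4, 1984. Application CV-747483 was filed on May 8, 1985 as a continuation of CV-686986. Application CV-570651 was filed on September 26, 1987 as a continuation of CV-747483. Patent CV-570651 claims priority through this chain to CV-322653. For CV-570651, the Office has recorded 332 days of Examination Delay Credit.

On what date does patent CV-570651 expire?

2007-05-02

Earliest priority filing: 4 June 1984.
Base term: 4 June 1984 + 22 years → 4 June 2006.
Examination Delay Credit: +332 days → 2 May 2007.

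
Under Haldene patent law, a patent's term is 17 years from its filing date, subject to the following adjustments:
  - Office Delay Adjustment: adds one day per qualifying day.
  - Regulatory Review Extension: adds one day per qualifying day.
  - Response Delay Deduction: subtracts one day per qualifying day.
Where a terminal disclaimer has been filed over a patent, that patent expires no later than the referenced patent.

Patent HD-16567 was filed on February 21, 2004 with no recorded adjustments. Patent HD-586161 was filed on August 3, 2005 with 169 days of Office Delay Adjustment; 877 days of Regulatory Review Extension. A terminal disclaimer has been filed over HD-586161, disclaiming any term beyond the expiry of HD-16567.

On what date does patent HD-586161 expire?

Natural term of HD-586161:
  Base: filing + 17 years → 3 August 2022.
  Office Delay Adjustment: +169 days → 19 January 2023.
  Regulatory Review Extension: +877 days → 14 June 2025.
Expiry of referenced patent HD-16567:
  Base: filing + 17 years → 21 February 2021.
Terminal disclaimer: HD-586161 expires on the earlier of 14 June 2025 and 21 February 2021.

2021-02-21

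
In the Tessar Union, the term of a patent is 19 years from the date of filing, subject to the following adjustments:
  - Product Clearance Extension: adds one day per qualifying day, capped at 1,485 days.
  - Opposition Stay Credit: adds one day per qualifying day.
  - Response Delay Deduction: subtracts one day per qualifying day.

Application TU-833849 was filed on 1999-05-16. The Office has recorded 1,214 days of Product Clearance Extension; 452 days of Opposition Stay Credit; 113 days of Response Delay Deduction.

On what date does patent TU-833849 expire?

Base term: filing date + 19 years → 16 May 2018.
Product Clearance Extension: 1214 days (within the 1485-day cap) → +1214 days → 11 September 2021.
Opposition Stay Credit: +452 days → 7 December 2022.
Response Delay Deduction: −113 days → 16 August 2022.

2022-08-16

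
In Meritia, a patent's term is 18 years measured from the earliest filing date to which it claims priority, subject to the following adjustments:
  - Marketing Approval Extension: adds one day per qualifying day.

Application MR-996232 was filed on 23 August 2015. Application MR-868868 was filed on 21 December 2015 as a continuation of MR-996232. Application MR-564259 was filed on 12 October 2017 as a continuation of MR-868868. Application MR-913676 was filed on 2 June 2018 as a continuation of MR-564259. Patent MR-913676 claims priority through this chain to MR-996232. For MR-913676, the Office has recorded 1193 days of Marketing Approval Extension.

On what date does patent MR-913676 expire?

November 28, 2036

Earliest priority filing: 23 August 2015.
Base term: 23 August 2015 + 18 years → 23 August 2033.
Marketing Approval Extension: +1193 days → 28 November 2036.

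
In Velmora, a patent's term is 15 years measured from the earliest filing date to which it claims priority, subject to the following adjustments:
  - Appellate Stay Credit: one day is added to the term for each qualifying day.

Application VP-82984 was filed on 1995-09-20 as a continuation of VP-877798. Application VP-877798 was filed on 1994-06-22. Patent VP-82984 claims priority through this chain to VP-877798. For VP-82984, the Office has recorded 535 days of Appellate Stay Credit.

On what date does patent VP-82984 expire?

2010-12-09

Earliest priority filing: 22 June 1994.
Base term: 22 June 1994 + 15 years → 22 June 2009.
Appellate Stay Credit: +535 days → 9 December 2010.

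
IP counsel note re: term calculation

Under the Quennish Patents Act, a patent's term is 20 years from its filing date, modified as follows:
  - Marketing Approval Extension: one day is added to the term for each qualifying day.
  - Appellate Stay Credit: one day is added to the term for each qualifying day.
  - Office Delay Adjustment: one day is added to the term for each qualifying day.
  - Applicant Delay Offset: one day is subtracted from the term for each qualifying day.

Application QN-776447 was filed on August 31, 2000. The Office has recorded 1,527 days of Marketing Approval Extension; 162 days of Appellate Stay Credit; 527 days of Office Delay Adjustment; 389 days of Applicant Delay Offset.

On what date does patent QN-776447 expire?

September 1, 2025

Base term: filing date + 20 years → 31 August 2020.
Marketing Approval Extension: +1527 days → 5 November 2024.
Appellate Stay Credit: +162 days → 16 April 2025.
Office Delay Adjustment: +527 days → 25 September 2026.
Applicant Delay Offset: −389 days → 1 September 2025.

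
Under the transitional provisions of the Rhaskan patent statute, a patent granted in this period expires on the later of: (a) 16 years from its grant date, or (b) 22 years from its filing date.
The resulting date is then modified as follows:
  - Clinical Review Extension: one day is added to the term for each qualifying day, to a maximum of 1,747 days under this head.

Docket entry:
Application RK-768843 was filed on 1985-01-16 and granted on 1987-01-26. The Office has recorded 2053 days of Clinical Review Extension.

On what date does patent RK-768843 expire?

October 29, 2011

(a) grant + 16 years → 26 January 2003.
(b) filing + 22 years → 16 January 2007.
Later of the two: 16 January 2007.
Clinical Review Extension: 2053 days claimed exceeds the 1747-day cap, so +1747 days → 29 October 2011.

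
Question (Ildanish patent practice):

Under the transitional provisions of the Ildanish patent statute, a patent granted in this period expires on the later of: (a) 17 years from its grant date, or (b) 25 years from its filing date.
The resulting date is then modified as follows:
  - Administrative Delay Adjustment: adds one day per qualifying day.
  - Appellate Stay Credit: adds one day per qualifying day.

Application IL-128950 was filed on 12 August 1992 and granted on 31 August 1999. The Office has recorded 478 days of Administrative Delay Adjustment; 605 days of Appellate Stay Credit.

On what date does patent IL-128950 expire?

July 30, 2020

(a) grant + 17 years → 31 August 2016.
(b) filing + 25 years → 12 August 2017.
Later of the two: 12 August 2017.
Administrative Delay Adjustment: +478 days → 3 December 2018.
Appellate Stay Credit: +605 days → 30 July 2020.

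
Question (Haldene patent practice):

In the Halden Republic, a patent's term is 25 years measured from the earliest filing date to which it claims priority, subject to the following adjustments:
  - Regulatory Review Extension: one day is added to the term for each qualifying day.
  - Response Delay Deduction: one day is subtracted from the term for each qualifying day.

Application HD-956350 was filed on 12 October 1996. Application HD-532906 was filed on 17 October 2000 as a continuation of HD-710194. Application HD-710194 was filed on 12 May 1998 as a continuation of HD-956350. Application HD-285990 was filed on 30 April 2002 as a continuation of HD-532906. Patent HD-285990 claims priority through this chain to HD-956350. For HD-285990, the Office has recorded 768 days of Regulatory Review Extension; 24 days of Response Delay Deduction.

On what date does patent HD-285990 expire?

October 26, 2023

Earliest priority filing: 12 October 1996.
Base term: 12 October 1996 + 25 years → 12 October 2021.
Regulatory Review Extension: +768 days → 19 November 2023.
Response Delay Deduction: −24 days → 26 October 2023.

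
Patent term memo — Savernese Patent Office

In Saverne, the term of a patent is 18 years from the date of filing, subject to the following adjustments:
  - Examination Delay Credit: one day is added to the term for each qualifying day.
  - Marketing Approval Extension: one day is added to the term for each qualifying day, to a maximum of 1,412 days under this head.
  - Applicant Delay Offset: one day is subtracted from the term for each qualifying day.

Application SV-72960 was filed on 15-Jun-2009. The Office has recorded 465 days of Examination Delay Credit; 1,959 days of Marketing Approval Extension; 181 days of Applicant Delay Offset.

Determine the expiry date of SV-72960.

Base term: filing date + 18 years → 15 June 2027.
Examination Delay Credit: +465 days → 22 September 2028.
Marketing Approval Extension: 1959 days claimed exceeds the 1412-day cap, so +1412 days → 4 August 2032.
Applicant Delay Offset: −181 days → 5 February 2032.

2032-02-05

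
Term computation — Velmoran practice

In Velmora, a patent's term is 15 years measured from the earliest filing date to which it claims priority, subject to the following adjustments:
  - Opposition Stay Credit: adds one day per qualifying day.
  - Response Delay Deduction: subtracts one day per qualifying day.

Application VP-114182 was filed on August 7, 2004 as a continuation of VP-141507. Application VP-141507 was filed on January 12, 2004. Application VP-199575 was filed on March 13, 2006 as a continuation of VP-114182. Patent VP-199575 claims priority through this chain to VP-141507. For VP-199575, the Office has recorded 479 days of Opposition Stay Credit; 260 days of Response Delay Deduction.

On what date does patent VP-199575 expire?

Earliest priority filing: 12 January 2004.
Base term: 12 January 2004 + 15 years → 12 January 2019.
Opposition Stay Credit: +479 days → 5 May 2020.
Response Delay Deduction: −260 days → 19 August 2019.

2019-08-19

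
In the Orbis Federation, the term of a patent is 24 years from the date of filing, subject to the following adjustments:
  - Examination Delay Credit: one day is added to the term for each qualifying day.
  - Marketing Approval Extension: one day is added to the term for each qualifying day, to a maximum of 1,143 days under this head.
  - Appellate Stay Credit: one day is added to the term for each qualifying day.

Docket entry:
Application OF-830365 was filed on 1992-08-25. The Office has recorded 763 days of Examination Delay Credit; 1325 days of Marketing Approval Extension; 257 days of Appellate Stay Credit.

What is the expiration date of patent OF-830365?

2022-07-28

Base term: filing date + 24 years → 25 August 2016.
Examination Delay Credit: +763 days → 27 September 2018.
Marketing Approval Extension: 1325 days claimed exceeds the 1143-day cap, so +1143 days → 13 November 2021.
Appellate Stay Credit: +257 days → 28 July 2022.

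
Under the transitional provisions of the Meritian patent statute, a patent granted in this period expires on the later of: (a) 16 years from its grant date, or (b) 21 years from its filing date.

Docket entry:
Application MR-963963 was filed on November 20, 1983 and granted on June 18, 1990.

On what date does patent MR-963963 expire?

(a) grant + 16 years → 18 June 2006.
(b) filing + 21 years → 20 November 2004.
Later of the two: 18 June 2006.

June 18, 2006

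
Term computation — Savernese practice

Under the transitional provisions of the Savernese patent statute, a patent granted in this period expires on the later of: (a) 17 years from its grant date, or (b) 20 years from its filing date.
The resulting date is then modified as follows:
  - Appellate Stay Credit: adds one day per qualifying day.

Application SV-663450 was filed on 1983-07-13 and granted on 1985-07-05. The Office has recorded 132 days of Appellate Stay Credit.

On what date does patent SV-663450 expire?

2003-11-22

(a) grant + 17 years → 5 July 2002.
(b) filing + 20 years → 13 July 2003.
Later of the two: 13 July 2003.
Appellate Stay Credit: +132 days → 22 November 2003.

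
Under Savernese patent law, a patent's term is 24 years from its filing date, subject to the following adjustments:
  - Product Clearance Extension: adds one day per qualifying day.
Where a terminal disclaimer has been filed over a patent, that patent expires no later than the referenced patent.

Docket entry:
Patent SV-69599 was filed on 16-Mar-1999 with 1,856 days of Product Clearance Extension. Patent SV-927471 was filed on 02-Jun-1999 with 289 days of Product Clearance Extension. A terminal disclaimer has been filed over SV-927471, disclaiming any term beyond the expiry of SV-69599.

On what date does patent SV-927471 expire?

Natural term of SV-927471:
  Base: filing + 24 years → 2 June 2023.
  Product Clearance Extension: +289 days → 17 March 2024.
Expiry of referenced patent SV-69599:
  Base: filing + 24 years → 16 March 2023.
  Product Clearance Extension: +1856 days → 14 April 2028.
Terminal disclaimer: SV-927471 expires on the earlier of 17 March 2024 and 14 April 2028.

2024-03-17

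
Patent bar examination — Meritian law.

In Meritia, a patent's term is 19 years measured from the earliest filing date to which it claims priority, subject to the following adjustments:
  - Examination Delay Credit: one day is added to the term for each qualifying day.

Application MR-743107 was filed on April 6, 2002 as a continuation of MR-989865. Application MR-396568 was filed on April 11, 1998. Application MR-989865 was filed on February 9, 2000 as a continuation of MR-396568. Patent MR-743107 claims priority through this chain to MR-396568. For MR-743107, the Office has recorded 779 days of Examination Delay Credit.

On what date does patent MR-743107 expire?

May 30, 2019

Earliest priority filing: 11 April 1998.
Base term: 11 April 1998 + 19 years → 11 April 2017.
Examination Delay Credit: +779 days → 30 May 2019.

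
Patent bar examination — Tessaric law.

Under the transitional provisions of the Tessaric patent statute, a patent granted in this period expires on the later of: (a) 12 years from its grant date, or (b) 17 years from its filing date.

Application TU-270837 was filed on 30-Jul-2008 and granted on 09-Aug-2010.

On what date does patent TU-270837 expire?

2025-07-30

(a) grant + 12 years → 9 August 2022.
(b) filing + 17 years → 30 July 2025.
Later of the two: 30 July 2025.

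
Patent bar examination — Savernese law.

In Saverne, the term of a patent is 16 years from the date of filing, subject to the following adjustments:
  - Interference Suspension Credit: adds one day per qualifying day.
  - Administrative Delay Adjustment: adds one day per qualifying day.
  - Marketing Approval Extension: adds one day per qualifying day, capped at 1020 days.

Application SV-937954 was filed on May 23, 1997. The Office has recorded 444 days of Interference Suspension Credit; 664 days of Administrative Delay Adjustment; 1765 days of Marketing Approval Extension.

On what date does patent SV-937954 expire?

Base term: filing date + 16 years → 23 May 2013.
Interference Suspension Credit: +444 days → 10 August 2014.
Administrative Delay Adjustment: +664 days → 4 June 2016.
Marketing Approval Extension: 1765 days claimed exceeds the 1020-day cap, so +1020 days → 21 March 2019.

2019-03-21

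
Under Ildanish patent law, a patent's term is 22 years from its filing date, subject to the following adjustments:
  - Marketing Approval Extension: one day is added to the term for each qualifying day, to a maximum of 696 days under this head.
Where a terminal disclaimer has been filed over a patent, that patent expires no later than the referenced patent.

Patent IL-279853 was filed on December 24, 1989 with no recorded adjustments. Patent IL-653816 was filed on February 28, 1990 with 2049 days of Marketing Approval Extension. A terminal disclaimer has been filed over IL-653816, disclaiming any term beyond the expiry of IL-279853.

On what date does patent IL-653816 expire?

2011-12-24

Natural term of IL-653816:
  Base: filing + 22 years → 28 February 2012.
  Marketing Approval Extension: 2049 days claimed exceeds the 696-day cap, so +696 days → 24 January 2014.
Expiry of referenced patent IL-279853:
  Base: filing + 22 years → 24 December 2011.
Terminal disclaimer: IL-653816 expires on the earlier of 24 January 2014 and 24 December 2011.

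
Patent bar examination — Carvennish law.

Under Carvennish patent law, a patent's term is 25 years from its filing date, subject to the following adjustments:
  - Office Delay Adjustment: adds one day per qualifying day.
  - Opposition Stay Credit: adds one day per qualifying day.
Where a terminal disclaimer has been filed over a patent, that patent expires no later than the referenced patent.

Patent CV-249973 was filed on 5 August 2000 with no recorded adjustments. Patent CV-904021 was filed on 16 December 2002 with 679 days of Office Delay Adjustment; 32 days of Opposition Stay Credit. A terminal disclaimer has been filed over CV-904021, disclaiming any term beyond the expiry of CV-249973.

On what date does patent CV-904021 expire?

2025-08-05

Natural term of CV-904021:
  Base: filing + 25 years → 16 December 2027.
  Office Delay Adjustment: +679 days → 25 October 2029.
  Opposition Stay Credit: +32 days → 26 November 2029.
Expiry of referenced patent CV-249973:
  Base: filing + 25 years → 5 August 2025.
Terminal disclaimer: CV-904021 expires on the earlier of 26 November 2029 and 5 August 2025.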